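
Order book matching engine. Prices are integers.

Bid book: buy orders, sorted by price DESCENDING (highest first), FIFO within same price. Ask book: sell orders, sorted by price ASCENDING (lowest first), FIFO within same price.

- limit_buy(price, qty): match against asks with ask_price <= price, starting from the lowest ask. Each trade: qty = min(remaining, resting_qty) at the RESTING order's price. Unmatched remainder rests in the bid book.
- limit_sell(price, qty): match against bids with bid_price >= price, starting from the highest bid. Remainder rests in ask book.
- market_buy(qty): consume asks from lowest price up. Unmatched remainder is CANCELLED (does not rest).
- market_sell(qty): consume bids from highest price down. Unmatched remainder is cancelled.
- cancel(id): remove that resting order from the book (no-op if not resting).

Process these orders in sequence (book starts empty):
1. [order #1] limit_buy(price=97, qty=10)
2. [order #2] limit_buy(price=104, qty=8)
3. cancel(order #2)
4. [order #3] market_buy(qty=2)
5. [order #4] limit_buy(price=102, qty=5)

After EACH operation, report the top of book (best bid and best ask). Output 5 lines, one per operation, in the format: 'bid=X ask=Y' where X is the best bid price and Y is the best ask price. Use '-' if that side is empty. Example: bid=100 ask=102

Answer: bid=97 ask=-
bid=104 ask=-
bid=97 ask=-
bid=97 ask=-
bid=102 ask=-

Derivation:
After op 1 [order #1] limit_buy(price=97, qty=10): fills=none; bids=[#1:10@97] asks=[-]
After op 2 [order #2] limit_buy(price=104, qty=8): fills=none; bids=[#2:8@104 #1:10@97] asks=[-]
After op 3 cancel(order #2): fills=none; bids=[#1:10@97] asks=[-]
After op 4 [order #3] market_buy(qty=2): fills=none; bids=[#1:10@97] asks=[-]
After op 5 [order #4] limit_buy(price=102, qty=5): fills=none; bids=[#4:5@102 #1:10@97] asks=[-]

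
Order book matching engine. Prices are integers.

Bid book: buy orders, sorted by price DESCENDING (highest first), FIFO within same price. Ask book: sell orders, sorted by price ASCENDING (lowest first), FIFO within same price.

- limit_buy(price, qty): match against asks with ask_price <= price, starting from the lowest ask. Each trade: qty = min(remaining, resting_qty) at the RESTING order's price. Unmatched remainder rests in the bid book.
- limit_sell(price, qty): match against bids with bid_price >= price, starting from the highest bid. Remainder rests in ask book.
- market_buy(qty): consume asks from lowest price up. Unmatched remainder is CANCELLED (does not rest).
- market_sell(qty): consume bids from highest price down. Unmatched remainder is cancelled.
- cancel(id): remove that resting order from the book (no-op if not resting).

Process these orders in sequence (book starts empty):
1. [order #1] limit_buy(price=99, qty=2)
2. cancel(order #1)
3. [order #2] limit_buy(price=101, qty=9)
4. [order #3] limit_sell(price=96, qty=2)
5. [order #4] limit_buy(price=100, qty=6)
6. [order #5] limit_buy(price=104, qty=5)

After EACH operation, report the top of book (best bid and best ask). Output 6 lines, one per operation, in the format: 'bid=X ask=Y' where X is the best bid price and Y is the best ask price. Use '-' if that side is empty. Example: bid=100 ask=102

Answer: bid=99 ask=-
bid=- ask=-
bid=101 ask=-
bid=101 ask=-
bid=101 ask=-
bid=104 ask=-

Derivation:
After op 1 [order #1] limit_buy(price=99, qty=2): fills=none; bids=[#1:2@99] asks=[-]
After op 2 cancel(order #1): fills=none; bids=[-] asks=[-]
After op 3 [order #2] limit_buy(price=101, qty=9): fills=none; bids=[#2:9@101] asks=[-]
After op 4 [order #3] limit_sell(price=96, qty=2): fills=#2x#3:2@101; bids=[#2:7@101] asks=[-]
After op 5 [order #4] limit_buy(price=100, qty=6): fills=none; bids=[#2:7@101 #4:6@100] asks=[-]
After op 6 [order #5] limit_buy(price=104, qty=5): fills=none; bids=[#5:5@104 #2:7@101 #4:6@100] asks=[-]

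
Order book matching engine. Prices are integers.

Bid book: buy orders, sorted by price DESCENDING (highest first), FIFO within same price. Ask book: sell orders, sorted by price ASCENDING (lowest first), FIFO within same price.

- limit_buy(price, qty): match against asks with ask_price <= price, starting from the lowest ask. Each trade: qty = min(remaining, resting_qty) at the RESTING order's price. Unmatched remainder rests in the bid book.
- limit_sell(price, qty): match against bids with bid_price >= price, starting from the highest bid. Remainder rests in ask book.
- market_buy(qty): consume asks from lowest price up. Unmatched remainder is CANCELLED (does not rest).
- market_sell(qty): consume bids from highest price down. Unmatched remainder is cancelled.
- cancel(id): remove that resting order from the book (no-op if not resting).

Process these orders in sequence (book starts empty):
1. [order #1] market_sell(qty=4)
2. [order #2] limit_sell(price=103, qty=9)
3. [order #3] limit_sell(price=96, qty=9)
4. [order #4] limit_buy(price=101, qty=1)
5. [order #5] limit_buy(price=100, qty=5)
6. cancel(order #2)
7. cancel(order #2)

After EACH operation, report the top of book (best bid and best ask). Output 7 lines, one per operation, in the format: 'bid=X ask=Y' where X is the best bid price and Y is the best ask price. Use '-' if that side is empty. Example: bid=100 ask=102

After op 1 [order #1] market_sell(qty=4): fills=none; bids=[-] asks=[-]
After op 2 [order #2] limit_sell(price=103, qty=9): fills=none; bids=[-] asks=[#2:9@103]
After op 3 [order #3] limit_sell(price=96, qty=9): fills=none; bids=[-] asks=[#3:9@96 #2:9@103]
After op 4 [order #4] limit_buy(price=101, qty=1): fills=#4x#3:1@96; bids=[-] asks=[#3:8@96 #2:9@103]
After op 5 [order #5] limit_buy(price=100, qty=5): fills=#5x#3:5@96; bids=[-] asks=[#3:3@96 #2:9@103]
After op 6 cancel(order #2): fills=none; bids=[-] asks=[#3:3@96]
After op 7 cancel(order #2): fills=none; bids=[-] asks=[#3:3@96]

Answer: bid=- ask=-
bid=- ask=103
bid=- ask=96
bid=- ask=96
bid=- ask=96
bid=- ask=96
bid=- ask=96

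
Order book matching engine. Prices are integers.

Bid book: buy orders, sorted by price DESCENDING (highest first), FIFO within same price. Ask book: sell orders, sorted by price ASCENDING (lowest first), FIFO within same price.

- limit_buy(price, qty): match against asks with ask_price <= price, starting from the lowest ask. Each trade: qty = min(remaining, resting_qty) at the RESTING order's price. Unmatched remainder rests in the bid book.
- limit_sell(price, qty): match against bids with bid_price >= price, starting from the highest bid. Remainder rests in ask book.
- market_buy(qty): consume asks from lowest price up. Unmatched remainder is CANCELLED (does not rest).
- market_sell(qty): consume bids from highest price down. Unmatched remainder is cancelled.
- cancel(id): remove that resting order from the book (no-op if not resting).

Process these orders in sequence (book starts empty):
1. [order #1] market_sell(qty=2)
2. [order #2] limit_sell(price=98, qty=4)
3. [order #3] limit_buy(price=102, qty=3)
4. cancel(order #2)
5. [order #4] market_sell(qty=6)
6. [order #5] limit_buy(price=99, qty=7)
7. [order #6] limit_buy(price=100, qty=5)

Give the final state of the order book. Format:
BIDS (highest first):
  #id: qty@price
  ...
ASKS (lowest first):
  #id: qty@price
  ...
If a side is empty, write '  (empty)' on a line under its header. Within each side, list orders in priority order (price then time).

Answer: BIDS (highest first):
  #6: 5@100
  #5: 7@99
ASKS (lowest first):
  (empty)

Derivation:
After op 1 [order #1] market_sell(qty=2): fills=none; bids=[-] asks=[-]
After op 2 [order #2] limit_sell(price=98, qty=4): fills=none; bids=[-] asks=[#2:4@98]
After op 3 [order #3] limit_buy(price=102, qty=3): fills=#3x#2:3@98; bids=[-] asks=[#2:1@98]
After op 4 cancel(order #2): fills=none; bids=[-] asks=[-]
After op 5 [order #4] market_sell(qty=6): fills=none; bids=[-] asks=[-]
After op 6 [order #5] limit_buy(price=99, qty=7): fills=none; bids=[#5:7@99] asks=[-]
After op 7 [order #6] limit_buy(price=100, qty=5): fills=none; bids=[#6:5@100 #5:7@99] asks=[-]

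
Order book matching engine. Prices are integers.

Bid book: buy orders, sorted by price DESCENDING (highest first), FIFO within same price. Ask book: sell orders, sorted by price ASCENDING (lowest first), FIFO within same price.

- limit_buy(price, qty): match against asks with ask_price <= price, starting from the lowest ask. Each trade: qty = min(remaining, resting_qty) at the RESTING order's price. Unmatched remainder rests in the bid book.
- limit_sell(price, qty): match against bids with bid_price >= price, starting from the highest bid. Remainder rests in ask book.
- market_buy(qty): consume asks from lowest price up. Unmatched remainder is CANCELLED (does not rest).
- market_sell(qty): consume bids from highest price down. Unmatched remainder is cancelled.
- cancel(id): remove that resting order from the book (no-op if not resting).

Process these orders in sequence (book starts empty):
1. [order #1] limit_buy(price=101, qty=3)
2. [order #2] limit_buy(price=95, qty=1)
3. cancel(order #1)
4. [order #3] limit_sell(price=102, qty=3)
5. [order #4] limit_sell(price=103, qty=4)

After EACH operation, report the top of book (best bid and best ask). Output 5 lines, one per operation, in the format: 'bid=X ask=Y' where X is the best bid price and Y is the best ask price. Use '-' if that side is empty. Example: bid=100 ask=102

After op 1 [order #1] limit_buy(price=101, qty=3): fills=none; bids=[#1:3@101] asks=[-]
After op 2 [order #2] limit_buy(price=95, qty=1): fills=none; bids=[#1:3@101 #2:1@95] asks=[-]
After op 3 cancel(order #1): fills=none; bids=[#2:1@95] asks=[-]
After op 4 [order #3] limit_sell(price=102, qty=3): fills=none; bids=[#2:1@95] asks=[#3:3@102]
After op 5 [order #4] limit_sell(price=103, qty=4): fills=none; bids=[#2:1@95] asks=[#3:3@102 #4:4@103]

Answer: bid=101 ask=-
bid=101 ask=-
bid=95 ask=-
bid=95 ask=102
bid=95 ask=102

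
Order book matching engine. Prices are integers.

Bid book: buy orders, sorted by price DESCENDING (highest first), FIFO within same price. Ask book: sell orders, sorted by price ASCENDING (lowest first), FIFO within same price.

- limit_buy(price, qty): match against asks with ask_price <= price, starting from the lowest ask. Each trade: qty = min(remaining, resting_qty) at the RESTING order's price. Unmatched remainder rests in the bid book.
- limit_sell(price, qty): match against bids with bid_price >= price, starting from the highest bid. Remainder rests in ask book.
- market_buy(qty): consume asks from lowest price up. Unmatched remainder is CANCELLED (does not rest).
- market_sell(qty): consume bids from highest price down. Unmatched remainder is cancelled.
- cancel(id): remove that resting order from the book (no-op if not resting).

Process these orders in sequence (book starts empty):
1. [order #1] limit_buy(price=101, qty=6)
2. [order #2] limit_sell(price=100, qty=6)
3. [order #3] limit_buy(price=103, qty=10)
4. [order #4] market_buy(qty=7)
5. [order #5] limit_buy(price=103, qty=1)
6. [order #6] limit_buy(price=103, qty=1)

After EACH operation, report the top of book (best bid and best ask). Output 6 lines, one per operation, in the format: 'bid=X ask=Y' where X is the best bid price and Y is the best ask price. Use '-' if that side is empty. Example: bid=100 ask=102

Answer: bid=101 ask=-
bid=- ask=-
bid=103 ask=-
bid=103 ask=-
bid=103 ask=-
bid=103 ask=-

Derivation:
After op 1 [order #1] limit_buy(price=101, qty=6): fills=none; bids=[#1:6@101] asks=[-]
After op 2 [order #2] limit_sell(price=100, qty=6): fills=#1x#2:6@101; bids=[-] asks=[-]
After op 3 [order #3] limit_buy(price=103, qty=10): fills=none; bids=[#3:10@103] asks=[-]
After op 4 [order #4] market_buy(qty=7): fills=none; bids=[#3:10@103] asks=[-]
After op 5 [order #5] limit_buy(price=103, qty=1): fills=none; bids=[#3:10@103 #5:1@103] asks=[-]
After op 6 [order #6] limit_buy(price=103, qty=1): fills=none; bids=[#3:10@103 #5:1@103 #6:1@103] asks=[-]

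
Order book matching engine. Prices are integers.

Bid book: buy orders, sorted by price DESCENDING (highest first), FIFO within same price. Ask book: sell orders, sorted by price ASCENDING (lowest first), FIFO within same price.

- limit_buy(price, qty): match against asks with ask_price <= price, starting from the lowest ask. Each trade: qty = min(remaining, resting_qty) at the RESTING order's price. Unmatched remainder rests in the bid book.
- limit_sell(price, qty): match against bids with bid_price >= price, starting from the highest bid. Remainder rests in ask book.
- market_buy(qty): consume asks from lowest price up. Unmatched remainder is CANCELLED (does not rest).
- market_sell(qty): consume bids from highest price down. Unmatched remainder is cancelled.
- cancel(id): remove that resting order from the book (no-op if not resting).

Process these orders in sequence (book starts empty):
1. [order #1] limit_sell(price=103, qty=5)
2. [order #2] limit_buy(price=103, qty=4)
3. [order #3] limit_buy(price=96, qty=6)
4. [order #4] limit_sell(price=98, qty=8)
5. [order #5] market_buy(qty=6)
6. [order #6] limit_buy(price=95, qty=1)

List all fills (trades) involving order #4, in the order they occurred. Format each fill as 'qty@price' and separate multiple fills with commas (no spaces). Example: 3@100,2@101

Answer: 6@98

Derivation:
After op 1 [order #1] limit_sell(price=103, qty=5): fills=none; bids=[-] asks=[#1:5@103]
After op 2 [order #2] limit_buy(price=103, qty=4): fills=#2x#1:4@103; bids=[-] asks=[#1:1@103]
After op 3 [order #3] limit_buy(price=96, qty=6): fills=none; bids=[#3:6@96] asks=[#1:1@103]
After op 4 [order #4] limit_sell(price=98, qty=8): fills=none; bids=[#3:6@96] asks=[#4:8@98 #1:1@103]
After op 5 [order #5] market_buy(qty=6): fills=#5x#4:6@98; bids=[#3:6@96] asks=[#4:2@98 #1:1@103]
After op 6 [order #6] limit_buy(price=95, qty=1): fills=none; bids=[#3:6@96 #6:1@95] asks=[#4:2@98 #1:1@103]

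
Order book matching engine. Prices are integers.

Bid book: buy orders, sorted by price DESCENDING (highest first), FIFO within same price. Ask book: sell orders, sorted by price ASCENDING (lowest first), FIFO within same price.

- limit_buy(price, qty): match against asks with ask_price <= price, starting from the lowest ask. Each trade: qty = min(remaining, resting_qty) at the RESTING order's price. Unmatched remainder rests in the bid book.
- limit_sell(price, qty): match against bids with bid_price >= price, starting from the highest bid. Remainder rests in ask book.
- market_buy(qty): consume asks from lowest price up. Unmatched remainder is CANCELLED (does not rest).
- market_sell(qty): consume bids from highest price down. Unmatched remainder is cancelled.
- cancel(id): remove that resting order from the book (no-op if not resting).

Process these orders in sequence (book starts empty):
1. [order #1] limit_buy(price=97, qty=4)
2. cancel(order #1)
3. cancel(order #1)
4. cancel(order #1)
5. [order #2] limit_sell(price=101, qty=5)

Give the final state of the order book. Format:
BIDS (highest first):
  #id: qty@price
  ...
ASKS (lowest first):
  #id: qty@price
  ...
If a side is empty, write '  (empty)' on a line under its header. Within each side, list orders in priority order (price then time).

Answer: BIDS (highest first):
  (empty)
ASKS (lowest first):
  #2: 5@101

Derivation:
After op 1 [order #1] limit_buy(price=97, qty=4): fills=none; bids=[#1:4@97] asks=[-]
After op 2 cancel(order #1): fills=none; bids=[-] asks=[-]
After op 3 cancel(order #1): fills=none; bids=[-] asks=[-]
After op 4 cancel(order #1): fills=none; bids=[-] asks=[-]
After op 5 [order #2] limit_sell(price=101, qty=5): fills=none; bids=[-] asks=[#2:5@101]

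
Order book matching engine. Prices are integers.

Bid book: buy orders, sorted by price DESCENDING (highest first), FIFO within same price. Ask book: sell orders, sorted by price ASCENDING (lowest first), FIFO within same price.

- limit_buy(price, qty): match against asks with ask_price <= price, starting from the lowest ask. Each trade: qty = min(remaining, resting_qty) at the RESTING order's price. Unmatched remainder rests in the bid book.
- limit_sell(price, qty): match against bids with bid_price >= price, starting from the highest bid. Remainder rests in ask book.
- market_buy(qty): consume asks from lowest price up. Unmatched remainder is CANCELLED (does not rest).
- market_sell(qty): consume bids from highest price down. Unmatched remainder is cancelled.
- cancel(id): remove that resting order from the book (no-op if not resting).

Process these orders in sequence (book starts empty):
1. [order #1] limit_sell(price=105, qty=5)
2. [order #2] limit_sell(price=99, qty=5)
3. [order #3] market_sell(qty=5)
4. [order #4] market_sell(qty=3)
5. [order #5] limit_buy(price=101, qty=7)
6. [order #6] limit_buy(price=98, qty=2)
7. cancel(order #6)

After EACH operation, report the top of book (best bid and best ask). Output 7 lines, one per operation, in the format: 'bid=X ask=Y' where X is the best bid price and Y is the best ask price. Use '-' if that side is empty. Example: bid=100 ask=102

Answer: bid=- ask=105
bid=- ask=99
bid=- ask=99
bid=- ask=99
bid=101 ask=105
bid=101 ask=105
bid=101 ask=105

Derivation:
After op 1 [order #1] limit_sell(price=105, qty=5): fills=none; bids=[-] asks=[#1:5@105]
After op 2 [order #2] limit_sell(price=99, qty=5): fills=none; bids=[-] asks=[#2:5@99 #1:5@105]
After op 3 [order #3] market_sell(qty=5): fills=none; bids=[-] asks=[#2:5@99 #1:5@105]
After op 4 [order #4] market_sell(qty=3): fills=none; bids=[-] asks=[#2:5@99 #1:5@105]
After op 5 [order #5] limit_buy(price=101, qty=7): fills=#5x#2:5@99; bids=[#5:2@101] asks=[#1:5@105]
After op 6 [order #6] limit_buy(price=98, qty=2): fills=none; bids=[#5:2@101 #6:2@98] asks=[#1:5@105]
After op 7 cancel(order #6): fills=none; bids=[#5:2@101] asks=[#1:5@105]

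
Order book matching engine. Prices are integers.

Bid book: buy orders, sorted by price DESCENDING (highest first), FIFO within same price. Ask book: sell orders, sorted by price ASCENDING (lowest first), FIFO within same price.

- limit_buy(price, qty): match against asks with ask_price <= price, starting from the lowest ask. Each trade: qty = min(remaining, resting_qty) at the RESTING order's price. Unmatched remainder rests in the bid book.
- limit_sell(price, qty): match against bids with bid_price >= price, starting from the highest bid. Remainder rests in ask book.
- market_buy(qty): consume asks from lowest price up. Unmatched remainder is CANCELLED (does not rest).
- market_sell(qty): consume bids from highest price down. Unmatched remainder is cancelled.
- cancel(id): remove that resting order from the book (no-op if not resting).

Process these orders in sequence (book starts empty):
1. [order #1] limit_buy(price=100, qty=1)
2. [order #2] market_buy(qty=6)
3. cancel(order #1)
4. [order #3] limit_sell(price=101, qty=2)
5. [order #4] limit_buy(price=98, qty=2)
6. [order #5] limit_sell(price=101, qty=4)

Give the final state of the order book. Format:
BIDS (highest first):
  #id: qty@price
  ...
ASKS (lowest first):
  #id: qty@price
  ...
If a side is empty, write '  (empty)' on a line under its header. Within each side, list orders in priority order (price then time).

After op 1 [order #1] limit_buy(price=100, qty=1): fills=none; bids=[#1:1@100] asks=[-]
After op 2 [order #2] market_buy(qty=6): fills=none; bids=[#1:1@100] asks=[-]
After op 3 cancel(order #1): fills=none; bids=[-] asks=[-]
After op 4 [order #3] limit_sell(price=101, qty=2): fills=none; bids=[-] asks=[#3:2@101]
After op 5 [order #4] limit_buy(price=98, qty=2): fills=none; bids=[#4:2@98] asks=[#3:2@101]
After op 6 [order #5] limit_sell(price=101, qty=4): fills=none; bids=[#4:2@98] asks=[#3:2@101 #5:4@101]

Answer: BIDS (highest first):
  #4: 2@98
ASKS (lowest first):
  #3: 2@101
  #5: 4@101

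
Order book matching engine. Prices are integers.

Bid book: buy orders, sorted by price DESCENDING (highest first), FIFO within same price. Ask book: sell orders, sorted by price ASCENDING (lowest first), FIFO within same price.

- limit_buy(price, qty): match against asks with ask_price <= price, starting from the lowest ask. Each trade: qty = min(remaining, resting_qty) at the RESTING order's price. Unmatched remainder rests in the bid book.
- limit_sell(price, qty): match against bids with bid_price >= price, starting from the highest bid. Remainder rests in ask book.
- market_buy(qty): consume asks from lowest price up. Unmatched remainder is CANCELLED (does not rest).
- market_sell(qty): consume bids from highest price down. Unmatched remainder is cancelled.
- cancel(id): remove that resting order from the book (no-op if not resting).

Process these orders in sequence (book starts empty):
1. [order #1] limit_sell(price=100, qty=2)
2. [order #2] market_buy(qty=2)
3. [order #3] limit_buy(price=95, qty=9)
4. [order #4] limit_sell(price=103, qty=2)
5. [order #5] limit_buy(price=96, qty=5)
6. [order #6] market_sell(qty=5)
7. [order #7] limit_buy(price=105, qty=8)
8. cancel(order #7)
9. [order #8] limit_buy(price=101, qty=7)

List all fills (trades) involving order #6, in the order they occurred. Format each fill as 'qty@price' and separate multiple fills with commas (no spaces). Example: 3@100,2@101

Answer: 5@96

Derivation:
After op 1 [order #1] limit_sell(price=100, qty=2): fills=none; bids=[-] asks=[#1:2@100]
After op 2 [order #2] market_buy(qty=2): fills=#2x#1:2@100; bids=[-] asks=[-]
After op 3 [order #3] limit_buy(price=95, qty=9): fills=none; bids=[#3:9@95] asks=[-]
After op 4 [order #4] limit_sell(price=103, qty=2): fills=none; bids=[#3:9@95] asks=[#4:2@103]
After op 5 [order #5] limit_buy(price=96, qty=5): fills=none; bids=[#5:5@96 #3:9@95] asks=[#4:2@103]
After op 6 [order #6] market_sell(qty=5): fills=#5x#6:5@96; bids=[#3:9@95] asks=[#4:2@103]
After op 7 [order #7] limit_buy(price=105, qty=8): fills=#7x#4:2@103; bids=[#7:6@105 #3:9@95] asks=[-]
After op 8 cancel(order #7): fills=none; bids=[#3:9@95] asks=[-]
After op 9 [order #8] limit_buy(price=101, qty=7): fills=none; bids=[#8:7@101 #3:9@95] asks=[-]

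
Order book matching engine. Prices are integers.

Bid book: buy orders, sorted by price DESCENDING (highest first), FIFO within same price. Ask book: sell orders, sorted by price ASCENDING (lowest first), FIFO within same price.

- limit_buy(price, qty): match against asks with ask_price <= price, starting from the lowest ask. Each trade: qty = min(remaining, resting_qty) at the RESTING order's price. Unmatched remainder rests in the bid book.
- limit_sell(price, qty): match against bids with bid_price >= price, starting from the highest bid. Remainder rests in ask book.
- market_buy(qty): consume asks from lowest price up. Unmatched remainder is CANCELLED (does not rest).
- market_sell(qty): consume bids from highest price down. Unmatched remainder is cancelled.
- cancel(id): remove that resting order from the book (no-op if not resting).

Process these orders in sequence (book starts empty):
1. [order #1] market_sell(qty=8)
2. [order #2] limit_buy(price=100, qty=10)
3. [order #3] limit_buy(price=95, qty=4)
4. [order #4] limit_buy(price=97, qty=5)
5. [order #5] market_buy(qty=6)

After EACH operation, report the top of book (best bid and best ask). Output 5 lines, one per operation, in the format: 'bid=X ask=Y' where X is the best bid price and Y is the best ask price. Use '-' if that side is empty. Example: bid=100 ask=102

Answer: bid=- ask=-
bid=100 ask=-
bid=100 ask=-
bid=100 ask=-
bid=100 ask=-

Derivation:
After op 1 [order #1] market_sell(qty=8): fills=none; bids=[-] asks=[-]
After op 2 [order #2] limit_buy(price=100, qty=10): fills=none; bids=[#2:10@100] asks=[-]
After op 3 [order #3] limit_buy(price=95, qty=4): fills=none; bids=[#2:10@100 #3:4@95] asks=[-]
After op 4 [order #4] limit_buy(price=97, qty=5): fills=none; bids=[#2:10@100 #4:5@97 #3:4@95] asks=[-]
After op 5 [order #5] market_buy(qty=6): fills=none; bids=[#2:10@100 #4:5@97 #3:4@95] asks=[-]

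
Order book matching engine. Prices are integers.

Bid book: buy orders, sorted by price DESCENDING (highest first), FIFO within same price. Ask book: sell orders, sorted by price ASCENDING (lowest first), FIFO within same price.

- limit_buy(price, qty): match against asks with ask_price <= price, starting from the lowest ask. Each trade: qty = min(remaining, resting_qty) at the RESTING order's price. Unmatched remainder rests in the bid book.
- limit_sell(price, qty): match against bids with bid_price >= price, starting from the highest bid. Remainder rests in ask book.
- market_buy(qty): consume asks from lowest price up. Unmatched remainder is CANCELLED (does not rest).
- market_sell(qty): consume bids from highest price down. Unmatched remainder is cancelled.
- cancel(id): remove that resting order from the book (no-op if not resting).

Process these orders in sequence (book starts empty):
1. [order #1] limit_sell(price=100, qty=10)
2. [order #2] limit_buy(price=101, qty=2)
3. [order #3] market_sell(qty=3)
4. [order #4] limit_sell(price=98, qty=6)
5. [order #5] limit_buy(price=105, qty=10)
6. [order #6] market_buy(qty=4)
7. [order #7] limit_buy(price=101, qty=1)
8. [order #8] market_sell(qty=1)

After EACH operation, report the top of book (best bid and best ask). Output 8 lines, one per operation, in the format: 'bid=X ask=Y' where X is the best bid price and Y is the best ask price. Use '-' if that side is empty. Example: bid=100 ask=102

After op 1 [order #1] limit_sell(price=100, qty=10): fills=none; bids=[-] asks=[#1:10@100]
After op 2 [order #2] limit_buy(price=101, qty=2): fills=#2x#1:2@100; bids=[-] asks=[#1:8@100]
After op 3 [order #3] market_sell(qty=3): fills=none; bids=[-] asks=[#1:8@100]
After op 4 [order #4] limit_sell(price=98, qty=6): fills=none; bids=[-] asks=[#4:6@98 #1:8@100]
After op 5 [order #5] limit_buy(price=105, qty=10): fills=#5x#4:6@98 #5x#1:4@100; bids=[-] asks=[#1:4@100]
After op 6 [order #6] market_buy(qty=4): fills=#6x#1:4@100; bids=[-] asks=[-]
After op 7 [order #7] limit_buy(price=101, qty=1): fills=none; bids=[#7:1@101] asks=[-]
After op 8 [order #8] market_sell(qty=1): fills=#7x#8:1@101; bids=[-] asks=[-]

Answer: bid=- ask=100
bid=- ask=100
bid=- ask=100
bid=- ask=98
bid=- ask=100
bid=- ask=-
bid=101 ask=-
bid=- ask=-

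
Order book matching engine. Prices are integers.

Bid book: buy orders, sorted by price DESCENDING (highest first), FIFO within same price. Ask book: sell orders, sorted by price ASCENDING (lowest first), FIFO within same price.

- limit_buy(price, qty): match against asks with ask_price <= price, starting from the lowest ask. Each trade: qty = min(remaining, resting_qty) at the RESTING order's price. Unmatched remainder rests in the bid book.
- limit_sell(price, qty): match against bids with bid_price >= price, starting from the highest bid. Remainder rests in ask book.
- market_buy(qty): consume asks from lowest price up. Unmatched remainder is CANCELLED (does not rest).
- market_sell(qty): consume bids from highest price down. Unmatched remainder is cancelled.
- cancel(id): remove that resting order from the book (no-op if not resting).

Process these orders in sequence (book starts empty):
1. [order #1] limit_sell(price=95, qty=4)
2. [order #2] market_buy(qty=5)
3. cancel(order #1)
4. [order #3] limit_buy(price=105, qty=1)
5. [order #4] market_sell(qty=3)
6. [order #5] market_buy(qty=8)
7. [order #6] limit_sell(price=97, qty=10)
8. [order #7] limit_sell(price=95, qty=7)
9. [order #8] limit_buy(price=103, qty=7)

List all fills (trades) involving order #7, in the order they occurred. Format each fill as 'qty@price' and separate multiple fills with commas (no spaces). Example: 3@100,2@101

Answer: 7@95

Derivation:
After op 1 [order #1] limit_sell(price=95, qty=4): fills=none; bids=[-] asks=[#1:4@95]
After op 2 [order #2] market_buy(qty=5): fills=#2x#1:4@95; bids=[-] asks=[-]
After op 3 cancel(order #1): fills=none; bids=[-] asks=[-]
After op 4 [order #3] limit_buy(price=105, qty=1): fills=none; bids=[#3:1@105] asks=[-]
After op 5 [order #4] market_sell(qty=3): fills=#3x#4:1@105; bids=[-] asks=[-]
After op 6 [order #5] market_buy(qty=8): fills=none; bids=[-] asks=[-]
After op 7 [order #6] limit_sell(price=97, qty=10): fills=none; bids=[-] asks=[#6:10@97]
After op 8 [order #7] limit_sell(price=95, qty=7): fills=none; bids=[-] asks=[#7:7@95 #6:10@97]
After op 9 [order #8] limit_buy(price=103, qty=7): fills=#8x#7:7@95; bids=[-] asks=[#6:10@97]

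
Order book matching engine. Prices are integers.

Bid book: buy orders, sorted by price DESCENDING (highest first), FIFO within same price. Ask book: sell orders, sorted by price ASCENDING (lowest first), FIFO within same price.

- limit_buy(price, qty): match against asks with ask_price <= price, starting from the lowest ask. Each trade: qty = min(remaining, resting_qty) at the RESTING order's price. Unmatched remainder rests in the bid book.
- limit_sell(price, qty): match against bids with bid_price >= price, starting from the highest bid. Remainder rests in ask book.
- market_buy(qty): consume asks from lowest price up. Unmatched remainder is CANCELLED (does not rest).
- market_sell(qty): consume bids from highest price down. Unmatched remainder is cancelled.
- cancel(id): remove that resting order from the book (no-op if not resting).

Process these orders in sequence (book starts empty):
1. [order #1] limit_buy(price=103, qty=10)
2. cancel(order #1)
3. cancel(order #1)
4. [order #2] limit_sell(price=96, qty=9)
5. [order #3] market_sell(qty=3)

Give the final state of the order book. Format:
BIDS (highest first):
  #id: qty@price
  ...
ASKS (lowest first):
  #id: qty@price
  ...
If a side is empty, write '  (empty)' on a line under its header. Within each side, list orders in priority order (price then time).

After op 1 [order #1] limit_buy(price=103, qty=10): fills=none; bids=[#1:10@103] asks=[-]
After op 2 cancel(order #1): fills=none; bids=[-] asks=[-]
After op 3 cancel(order #1): fills=none; bids=[-] asks=[-]
After op 4 [order #2] limit_sell(price=96, qty=9): fills=none; bids=[-] asks=[#2:9@96]
After op 5 [order #3] market_sell(qty=3): fills=none; bids=[-] asks=[#2:9@96]

Answer: BIDS (highest first):
  (empty)
ASKS (lowest first):
  #2: 9@96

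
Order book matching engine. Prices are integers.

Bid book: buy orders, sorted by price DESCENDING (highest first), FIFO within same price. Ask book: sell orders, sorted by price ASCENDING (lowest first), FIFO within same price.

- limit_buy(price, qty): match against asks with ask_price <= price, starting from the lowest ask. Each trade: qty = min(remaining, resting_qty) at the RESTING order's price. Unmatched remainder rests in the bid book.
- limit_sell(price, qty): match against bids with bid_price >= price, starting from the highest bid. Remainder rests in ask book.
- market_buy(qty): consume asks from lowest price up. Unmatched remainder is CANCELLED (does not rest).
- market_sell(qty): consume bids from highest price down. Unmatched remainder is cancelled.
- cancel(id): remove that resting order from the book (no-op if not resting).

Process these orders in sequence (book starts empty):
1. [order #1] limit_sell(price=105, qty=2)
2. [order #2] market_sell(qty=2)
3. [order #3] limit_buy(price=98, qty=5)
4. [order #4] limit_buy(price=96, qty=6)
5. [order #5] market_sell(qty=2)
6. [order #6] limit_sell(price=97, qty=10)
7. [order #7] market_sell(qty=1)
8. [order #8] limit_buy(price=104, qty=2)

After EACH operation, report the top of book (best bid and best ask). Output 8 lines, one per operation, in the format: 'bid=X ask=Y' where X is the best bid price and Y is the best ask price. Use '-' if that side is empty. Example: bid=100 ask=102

After op 1 [order #1] limit_sell(price=105, qty=2): fills=none; bids=[-] asks=[#1:2@105]
After op 2 [order #2] market_sell(qty=2): fills=none; bids=[-] asks=[#1:2@105]
After op 3 [order #3] limit_buy(price=98, qty=5): fills=none; bids=[#3:5@98] asks=[#1:2@105]
After op 4 [order #4] limit_buy(price=96, qty=6): fills=none; bids=[#3:5@98 #4:6@96] asks=[#1:2@105]
After op 5 [order #5] market_sell(qty=2): fills=#3x#5:2@98; bids=[#3:3@98 #4:6@96] asks=[#1:2@105]
After op 6 [order #6] limit_sell(price=97, qty=10): fills=#3x#6:3@98; bids=[#4:6@96] asks=[#6:7@97 #1:2@105]
After op 7 [order #7] market_sell(qty=1): fills=#4x#7:1@96; bids=[#4:5@96] asks=[#6:7@97 #1:2@105]
After op 8 [order #8] limit_buy(price=104, qty=2): fills=#8x#6:2@97; bids=[#4:5@96] asks=[#6:5@97 #1:2@105]

Answer: bid=- ask=105
bid=- ask=105
bid=98 ask=105
bid=98 ask=105
bid=98 ask=105
bid=96 ask=97
bid=96 ask=97
bid=96 ask=97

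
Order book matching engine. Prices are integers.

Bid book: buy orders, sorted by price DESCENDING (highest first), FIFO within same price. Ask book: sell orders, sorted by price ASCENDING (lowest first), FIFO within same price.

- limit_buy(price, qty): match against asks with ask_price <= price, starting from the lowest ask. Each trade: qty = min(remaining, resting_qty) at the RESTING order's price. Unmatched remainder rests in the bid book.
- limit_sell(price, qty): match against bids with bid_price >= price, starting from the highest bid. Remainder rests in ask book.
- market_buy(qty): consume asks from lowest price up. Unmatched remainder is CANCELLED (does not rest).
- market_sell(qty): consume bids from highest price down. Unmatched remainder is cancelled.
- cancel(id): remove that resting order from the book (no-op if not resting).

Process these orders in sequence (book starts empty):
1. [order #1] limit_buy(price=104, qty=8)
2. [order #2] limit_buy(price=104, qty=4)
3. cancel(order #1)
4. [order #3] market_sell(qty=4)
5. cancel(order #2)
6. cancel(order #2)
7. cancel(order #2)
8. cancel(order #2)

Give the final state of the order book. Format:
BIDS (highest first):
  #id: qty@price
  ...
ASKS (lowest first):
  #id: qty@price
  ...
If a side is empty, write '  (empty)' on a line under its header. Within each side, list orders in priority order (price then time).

After op 1 [order #1] limit_buy(price=104, qty=8): fills=none; bids=[#1:8@104] asks=[-]
After op 2 [order #2] limit_buy(price=104, qty=4): fills=none; bids=[#1:8@104 #2:4@104] asks=[-]
After op 3 cancel(order #1): fills=none; bids=[#2:4@104] asks=[-]
After op 4 [order #3] market_sell(qty=4): fills=#2x#3:4@104; bids=[-] asks=[-]
After op 5 cancel(order #2): fills=none; bids=[-] asks=[-]
After op 6 cancel(order #2): fills=none; bids=[-] asks=[-]
After op 7 cancel(order #2): fills=none; bids=[-] asks=[-]
After op 8 cancel(order #2): fills=none; bids=[-] asks=[-]

Answer: BIDS (highest first):
  (empty)
ASKS (lowest first):
  (empty)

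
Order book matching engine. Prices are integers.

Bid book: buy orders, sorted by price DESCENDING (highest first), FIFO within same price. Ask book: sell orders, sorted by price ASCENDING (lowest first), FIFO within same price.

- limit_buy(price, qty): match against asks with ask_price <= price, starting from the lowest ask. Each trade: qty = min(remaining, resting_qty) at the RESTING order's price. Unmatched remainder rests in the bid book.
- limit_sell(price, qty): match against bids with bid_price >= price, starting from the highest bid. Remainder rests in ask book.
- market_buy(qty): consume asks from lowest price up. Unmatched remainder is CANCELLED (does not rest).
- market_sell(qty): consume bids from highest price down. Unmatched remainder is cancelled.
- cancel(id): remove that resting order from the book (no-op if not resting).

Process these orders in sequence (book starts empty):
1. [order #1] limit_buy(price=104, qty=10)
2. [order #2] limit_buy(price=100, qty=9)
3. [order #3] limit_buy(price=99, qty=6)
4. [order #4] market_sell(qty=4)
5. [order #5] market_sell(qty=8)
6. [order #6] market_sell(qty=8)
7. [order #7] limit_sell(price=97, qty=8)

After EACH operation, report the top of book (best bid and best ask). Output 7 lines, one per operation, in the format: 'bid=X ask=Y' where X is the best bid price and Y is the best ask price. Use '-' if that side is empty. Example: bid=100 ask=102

Answer: bid=104 ask=-
bid=104 ask=-
bid=104 ask=-
bid=104 ask=-
bid=100 ask=-
bid=99 ask=-
bid=- ask=97

Derivation:
After op 1 [order #1] limit_buy(price=104, qty=10): fills=none; bids=[#1:10@104] asks=[-]
After op 2 [order #2] limit_buy(price=100, qty=9): fills=none; bids=[#1:10@104 #2:9@100] asks=[-]
After op 3 [order #3] limit_buy(price=99, qty=6): fills=none; bids=[#1:10@104 #2:9@100 #3:6@99] asks=[-]
After op 4 [order #4] market_sell(qty=4): fills=#1x#4:4@104; bids=[#1:6@104 #2:9@100 #3:6@99] asks=[-]
After op 5 [order #5] market_sell(qty=8): fills=#1x#5:6@104 #2x#5:2@100; bids=[#2:7@100 #3:6@99] asks=[-]
After op 6 [order #6] market_sell(qty=8): fills=#2x#6:7@100 #3x#6:1@99; bids=[#3:5@99] asks=[-]
After op 7 [order #7] limit_sell(price=97, qty=8): fills=#3x#7:5@99; bids=[-] asks=[#7:3@97]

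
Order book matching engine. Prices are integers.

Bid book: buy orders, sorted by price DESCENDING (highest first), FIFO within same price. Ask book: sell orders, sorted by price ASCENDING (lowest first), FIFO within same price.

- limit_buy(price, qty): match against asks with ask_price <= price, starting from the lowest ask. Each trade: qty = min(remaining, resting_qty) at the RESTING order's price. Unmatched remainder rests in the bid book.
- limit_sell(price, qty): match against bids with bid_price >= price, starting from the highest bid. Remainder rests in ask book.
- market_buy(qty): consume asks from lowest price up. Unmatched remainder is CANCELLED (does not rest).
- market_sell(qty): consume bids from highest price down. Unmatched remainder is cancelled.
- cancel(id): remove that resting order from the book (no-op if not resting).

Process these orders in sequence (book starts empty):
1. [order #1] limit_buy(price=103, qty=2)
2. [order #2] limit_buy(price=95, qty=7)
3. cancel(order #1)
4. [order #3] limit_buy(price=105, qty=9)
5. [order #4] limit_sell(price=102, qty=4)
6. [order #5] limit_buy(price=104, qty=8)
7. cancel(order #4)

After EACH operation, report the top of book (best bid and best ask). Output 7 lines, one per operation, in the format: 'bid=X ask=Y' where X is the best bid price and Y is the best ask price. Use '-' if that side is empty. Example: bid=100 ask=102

Answer: bid=103 ask=-
bid=103 ask=-
bid=95 ask=-
bid=105 ask=-
bid=105 ask=-
bid=105 ask=-
bid=105 ask=-

Derivation:
After op 1 [order #1] limit_buy(price=103, qty=2): fills=none; bids=[#1:2@103] asks=[-]
After op 2 [order #2] limit_buy(price=95, qty=7): fills=none; bids=[#1:2@103 #2:7@95] asks=[-]
After op 3 cancel(order #1): fills=none; bids=[#2:7@95] asks=[-]
After op 4 [order #3] limit_buy(price=105, qty=9): fills=none; bids=[#3:9@105 #2:7@95] asks=[-]
After op 5 [order #4] limit_sell(price=102, qty=4): fills=#3x#4:4@105; bids=[#3:5@105 #2:7@95] asks=[-]
After op 6 [order #5] limit_buy(price=104, qty=8): fills=none; bids=[#3:5@105 #5:8@104 #2:7@95] asks=[-]
After op 7 cancel(order #4): fills=none; bids=[#3:5@105 #5:8@104 #2:7@95] asks=[-]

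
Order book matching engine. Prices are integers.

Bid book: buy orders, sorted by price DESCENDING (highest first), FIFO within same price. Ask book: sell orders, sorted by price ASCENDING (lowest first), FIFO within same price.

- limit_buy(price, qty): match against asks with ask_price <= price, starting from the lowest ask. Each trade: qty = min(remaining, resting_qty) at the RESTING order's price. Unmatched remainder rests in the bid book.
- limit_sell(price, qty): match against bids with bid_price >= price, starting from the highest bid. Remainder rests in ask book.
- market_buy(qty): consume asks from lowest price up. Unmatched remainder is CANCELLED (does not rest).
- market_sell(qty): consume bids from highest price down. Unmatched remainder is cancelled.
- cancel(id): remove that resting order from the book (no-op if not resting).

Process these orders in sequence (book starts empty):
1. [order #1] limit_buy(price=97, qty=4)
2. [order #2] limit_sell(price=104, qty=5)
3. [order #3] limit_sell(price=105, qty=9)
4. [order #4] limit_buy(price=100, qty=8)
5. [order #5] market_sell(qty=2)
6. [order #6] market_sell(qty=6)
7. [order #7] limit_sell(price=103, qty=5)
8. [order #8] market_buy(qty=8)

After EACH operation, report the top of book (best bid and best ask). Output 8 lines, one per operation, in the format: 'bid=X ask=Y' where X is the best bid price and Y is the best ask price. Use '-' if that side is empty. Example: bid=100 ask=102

Answer: bid=97 ask=-
bid=97 ask=104
bid=97 ask=104
bid=100 ask=104
bid=100 ask=104
bid=97 ask=104
bid=97 ask=103
bid=97 ask=104

Derivation:
After op 1 [order #1] limit_buy(price=97, qty=4): fills=none; bids=[#1:4@97] asks=[-]
After op 2 [order #2] limit_sell(price=104, qty=5): fills=none; bids=[#1:4@97] asks=[#2:5@104]
After op 3 [order #3] limit_sell(price=105, qty=9): fills=none; bids=[#1:4@97] asks=[#2:5@104 #3:9@105]
After op 4 [order #4] limit_buy(price=100, qty=8): fills=none; bids=[#4:8@100 #1:4@97] asks=[#2:5@104 #3:9@105]
After op 5 [order #5] market_sell(qty=2): fills=#4x#5:2@100; bids=[#4:6@100 #1:4@97] asks=[#2:5@104 #3:9@105]
After op 6 [order #6] market_sell(qty=6): fills=#4x#6:6@100; bids=[#1:4@97] asks=[#2:5@104 #3:9@105]
After op 7 [order #7] limit_sell(price=103, qty=5): fills=none; bids=[#1:4@97] asks=[#7:5@103 #2:5@104 #3:9@105]
After op 8 [order #8] market_buy(qty=8): fills=#8x#7:5@103 #8x#2:3@104; bids=[#1:4@97] asks=[#2:2@104 #3:9@105]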